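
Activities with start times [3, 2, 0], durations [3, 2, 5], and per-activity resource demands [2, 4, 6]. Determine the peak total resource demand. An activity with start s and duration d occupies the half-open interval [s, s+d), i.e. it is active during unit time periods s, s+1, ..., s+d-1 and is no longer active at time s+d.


Each activity i is active on [start_i, start_i + duration_i).
Compute total resource usage per time slot:
  t=0: active resources = [6], total = 6
  t=1: active resources = [6], total = 6
  t=2: active resources = [4, 6], total = 10
  t=3: active resources = [2, 4, 6], total = 12
  t=4: active resources = [2, 6], total = 8
  t=5: active resources = [2], total = 2
Peak resource demand = 12

12


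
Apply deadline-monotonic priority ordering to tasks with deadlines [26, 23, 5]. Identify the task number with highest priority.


Sort tasks by relative deadline (ascending):
  Task 3: deadline = 5
  Task 2: deadline = 23
  Task 1: deadline = 26
Priority order (highest first): [3, 2, 1]
Highest priority task = 3

3


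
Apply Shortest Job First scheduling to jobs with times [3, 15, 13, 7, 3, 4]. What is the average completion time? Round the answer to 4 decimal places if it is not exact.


SJF order (ascending): [3, 3, 4, 7, 13, 15]
Completion times:
  Job 1: burst=3, C=3
  Job 2: burst=3, C=6
  Job 3: burst=4, C=10
  Job 4: burst=7, C=17
  Job 5: burst=13, C=30
  Job 6: burst=15, C=45
Average completion = 111/6 = 18.5

18.5


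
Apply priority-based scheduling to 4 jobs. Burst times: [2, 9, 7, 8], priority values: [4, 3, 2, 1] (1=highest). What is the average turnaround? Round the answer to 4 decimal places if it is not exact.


Sort by priority (ascending = highest first):
Order: [(1, 8), (2, 7), (3, 9), (4, 2)]
Completion times:
  Priority 1, burst=8, C=8
  Priority 2, burst=7, C=15
  Priority 3, burst=9, C=24
  Priority 4, burst=2, C=26
Average turnaround = 73/4 = 18.25

18.25


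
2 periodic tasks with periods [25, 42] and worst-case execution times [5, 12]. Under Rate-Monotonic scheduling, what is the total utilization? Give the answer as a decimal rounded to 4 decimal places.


Compute individual utilizations (exact fractions):
  Task 1: C/T = 5/25 = 1/5 (approx. 0.2)
  Task 2: C/T = 12/42 = 2/7 (approx. 0.2857)
Total utilization U = 1/5 + 2/7 = 17/35
Rounded to 4 decimal places: U = 0.4857
RM (Liu & Layland) bound for 2 tasks = 0.828427; compare with U = 17/35 (approx. 0.485714)
U <= bound, so schedulable by RM sufficient condition.

0.4857


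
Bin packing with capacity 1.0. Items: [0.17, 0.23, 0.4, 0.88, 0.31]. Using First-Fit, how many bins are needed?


Place items sequentially using First-Fit:
  Item 0.17 -> new Bin 1
  Item 0.23 -> Bin 1 (now 0.4)
  Item 0.4 -> Bin 1 (now 0.8)
  Item 0.88 -> new Bin 2
  Item 0.31 -> new Bin 3
Total bins used = 3

3


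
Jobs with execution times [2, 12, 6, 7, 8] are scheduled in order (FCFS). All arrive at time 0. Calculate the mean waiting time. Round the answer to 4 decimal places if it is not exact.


FCFS order (as given): [2, 12, 6, 7, 8]
Waiting times:
  Job 1: wait = 0
  Job 2: wait = 2
  Job 3: wait = 14
  Job 4: wait = 20
  Job 5: wait = 27
Sum of waiting times = 63
Average waiting time = 63/5 = 12.6

12.6


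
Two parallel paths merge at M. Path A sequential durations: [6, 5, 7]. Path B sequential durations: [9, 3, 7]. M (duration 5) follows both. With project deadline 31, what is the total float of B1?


Forward pass: ES(B1) = sum of predecessors on chain B = 0
EF = ES + duration = 0 + 9 = 9
Backward pass: LF(M) = deadline = 31; LS(M) = 31 - 5 = 26
LF(B1) = LS(M) - sum(successors on chain B) = 26 - 10 = 16
LS = LF - duration = 16 - 9 = 7
Total float = LS - ES = 7 - 0 = 7

7


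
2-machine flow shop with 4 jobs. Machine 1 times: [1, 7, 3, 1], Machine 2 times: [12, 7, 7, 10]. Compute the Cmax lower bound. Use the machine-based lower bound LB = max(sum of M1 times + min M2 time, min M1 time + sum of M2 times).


LB1 = sum(M1 times) + min(M2 times) = 12 + 7 = 19
LB2 = min(M1 times) + sum(M2 times) = 1 + 36 = 37
Lower bound = max(LB1, LB2) = max(19, 37) = 37

37


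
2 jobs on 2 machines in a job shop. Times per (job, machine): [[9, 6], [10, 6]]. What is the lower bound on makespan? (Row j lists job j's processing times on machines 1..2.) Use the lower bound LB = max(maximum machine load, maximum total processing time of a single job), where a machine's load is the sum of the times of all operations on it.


Machine loads:
  Machine 1: 9 + 10 = 19
  Machine 2: 6 + 6 = 12
Max machine load = 19
Job totals:
  Job 1: 15
  Job 2: 16
Max job total = 16
Lower bound = max(19, 16) = 19

19


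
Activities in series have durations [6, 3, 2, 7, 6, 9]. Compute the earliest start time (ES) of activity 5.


Activity 5 starts after activities 1 through 4 complete.
Predecessor durations: [6, 3, 2, 7]
ES = 6 + 3 + 2 + 7 = 18

18


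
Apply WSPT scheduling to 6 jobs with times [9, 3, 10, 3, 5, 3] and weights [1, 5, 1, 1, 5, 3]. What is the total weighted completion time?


Compute p/w ratios and sort ascending (WSPT): [(3, 5), (5, 5), (3, 3), (3, 1), (9, 1), (10, 1)]
Compute weighted completion times:
  Job (p=3,w=5): C=3, w*C=5*3=15
  Job (p=5,w=5): C=8, w*C=5*8=40
  Job (p=3,w=3): C=11, w*C=3*11=33
  Job (p=3,w=1): C=14, w*C=1*14=14
  Job (p=9,w=1): C=23, w*C=1*23=23
  Job (p=10,w=1): C=33, w*C=1*33=33
Total weighted completion time = 158

158


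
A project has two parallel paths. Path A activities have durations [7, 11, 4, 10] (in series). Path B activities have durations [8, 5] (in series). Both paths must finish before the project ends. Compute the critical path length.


Path A total = 7 + 11 + 4 + 10 = 32
Path B total = 8 + 5 = 13
Critical path = longest path = max(32, 13) = 32

32


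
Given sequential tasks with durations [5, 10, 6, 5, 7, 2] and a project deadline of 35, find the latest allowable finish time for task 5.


LF(activity 5) = deadline - sum of successor durations
Successors: activities 6 through 6 with durations [2]
Sum of successor durations = 2
LF = 35 - 2 = 33

33


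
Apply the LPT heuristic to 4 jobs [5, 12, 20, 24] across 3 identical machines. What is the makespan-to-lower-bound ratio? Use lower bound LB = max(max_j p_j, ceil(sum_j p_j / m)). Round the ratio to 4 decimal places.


LPT order: [24, 20, 12, 5]
Machine loads after assignment: [24, 20, 17]
LPT makespan = 24
Lower bound = max(max_job, ceil(total/3)) = max(24, 21) = 24
Ratio = 24 / 24 = 1.0

1.0


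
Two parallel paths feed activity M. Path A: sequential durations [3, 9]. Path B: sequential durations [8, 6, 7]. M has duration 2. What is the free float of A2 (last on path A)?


ES(A2) = sum of predecessors on chain A = 3
EF(A2) = ES + duration = 3 + 9 = 12
Successor of A2 is M. ES(M) = max(sum(A), sum(B)) = max(12, 21) = 21
Free float = ES(successor) - EF(current) = 21 - 12 = 9

9


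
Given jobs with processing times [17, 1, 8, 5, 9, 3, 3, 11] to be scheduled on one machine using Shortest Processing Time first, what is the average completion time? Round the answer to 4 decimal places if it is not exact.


Sort jobs by processing time (SPT order): [1, 3, 3, 5, 8, 9, 11, 17]
Compute completion times sequentially:
  Job 1: processing = 1, completes at 1
  Job 2: processing = 3, completes at 4
  Job 3: processing = 3, completes at 7
  Job 4: processing = 5, completes at 12
  Job 5: processing = 8, completes at 20
  Job 6: processing = 9, completes at 29
  Job 7: processing = 11, completes at 40
  Job 8: processing = 17, completes at 57
Sum of completion times = 170
Average completion time = 170/8 = 21.25

21.25


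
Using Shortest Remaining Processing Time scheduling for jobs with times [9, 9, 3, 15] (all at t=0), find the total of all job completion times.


Since all jobs arrive at t=0, SRPT equals SPT ordering.
SPT order: [3, 9, 9, 15]
Completion times:
  Job 1: p=3, C=3
  Job 2: p=9, C=12
  Job 3: p=9, C=21
  Job 4: p=15, C=36
Total completion time = 3 + 12 + 21 + 36 = 72

72


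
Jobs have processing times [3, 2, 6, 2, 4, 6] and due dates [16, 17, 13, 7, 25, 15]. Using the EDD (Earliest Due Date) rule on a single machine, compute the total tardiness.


Sort by due date (EDD order): [(2, 7), (6, 13), (6, 15), (3, 16), (2, 17), (4, 25)]
Compute completion times and tardiness:
  Job 1: p=2, d=7, C=2, tardiness=max(0,2-7)=0
  Job 2: p=6, d=13, C=8, tardiness=max(0,8-13)=0
  Job 3: p=6, d=15, C=14, tardiness=max(0,14-15)=0
  Job 4: p=3, d=16, C=17, tardiness=max(0,17-16)=1
  Job 5: p=2, d=17, C=19, tardiness=max(0,19-17)=2
  Job 6: p=4, d=25, C=23, tardiness=max(0,23-25)=0
Total tardiness = 3

3


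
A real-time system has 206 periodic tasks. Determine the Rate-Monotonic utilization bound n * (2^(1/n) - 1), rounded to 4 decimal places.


Compute 2^(1/206) = 1.0033704594
Subtract 1: 1.0033704594 - 1 = 0.0033704594
Multiply by n: 206 * 0.0033704594 = 0.6943146364
Round to 4 dp: 0.6943

0.6943


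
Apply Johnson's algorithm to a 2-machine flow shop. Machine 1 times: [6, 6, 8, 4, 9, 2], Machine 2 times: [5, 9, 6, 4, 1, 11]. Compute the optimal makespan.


Apply Johnson's rule:
  Group 1 (a <= b): [(6, 2, 11), (4, 4, 4), (2, 6, 9)]
  Group 2 (a > b): [(3, 8, 6), (1, 6, 5), (5, 9, 1)]
Optimal job order: [6, 4, 2, 3, 1, 5]
Schedule:
  Job 6: M1 done at 2, M2 done at 13
  Job 4: M1 done at 6, M2 done at 17
  Job 2: M1 done at 12, M2 done at 26
  Job 3: M1 done at 20, M2 done at 32
  Job 1: M1 done at 26, M2 done at 37
  Job 5: M1 done at 35, M2 done at 38
Makespan = 38

38


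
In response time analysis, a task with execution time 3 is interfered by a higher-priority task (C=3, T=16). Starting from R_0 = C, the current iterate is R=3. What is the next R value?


R_next = C + ceil(R_prev / T_hp) * C_hp
ceil(3 / 16) = ceil(0.1875) = 1
Interference = 1 * 3 = 3
R_next = 3 + 3 = 6

6


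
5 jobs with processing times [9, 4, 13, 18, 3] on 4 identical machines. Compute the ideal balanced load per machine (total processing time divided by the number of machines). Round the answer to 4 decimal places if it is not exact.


Total processing time = 9 + 4 + 13 + 18 + 3 = 47
Number of machines = 4
Ideal balanced load = 47 / 4 = 11.75

11.75


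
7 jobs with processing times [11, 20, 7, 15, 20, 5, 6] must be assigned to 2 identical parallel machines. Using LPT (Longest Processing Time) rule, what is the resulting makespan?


Sort jobs in decreasing order (LPT): [20, 20, 15, 11, 7, 6, 5]
Assign each job to the least loaded machine:
  Machine 1: jobs [20, 15, 6], load = 41
  Machine 2: jobs [20, 11, 7, 5], load = 43
Makespan = max load = 43

43


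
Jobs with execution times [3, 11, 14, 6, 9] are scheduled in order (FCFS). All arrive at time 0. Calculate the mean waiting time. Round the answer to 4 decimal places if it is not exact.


FCFS order (as given): [3, 11, 14, 6, 9]
Waiting times:
  Job 1: wait = 0
  Job 2: wait = 3
  Job 3: wait = 14
  Job 4: wait = 28
  Job 5: wait = 34
Sum of waiting times = 79
Average waiting time = 79/5 = 15.8

15.8


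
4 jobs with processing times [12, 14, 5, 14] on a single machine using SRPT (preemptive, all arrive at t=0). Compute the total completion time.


Since all jobs arrive at t=0, SRPT equals SPT ordering.
SPT order: [5, 12, 14, 14]
Completion times:
  Job 1: p=5, C=5
  Job 2: p=12, C=17
  Job 3: p=14, C=31
  Job 4: p=14, C=45
Total completion time = 5 + 17 + 31 + 45 = 98

98


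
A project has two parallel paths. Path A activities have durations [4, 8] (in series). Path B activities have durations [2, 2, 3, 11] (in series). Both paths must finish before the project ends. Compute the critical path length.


Path A total = 4 + 8 = 12
Path B total = 2 + 2 + 3 + 11 = 18
Critical path = longest path = max(12, 18) = 18

18


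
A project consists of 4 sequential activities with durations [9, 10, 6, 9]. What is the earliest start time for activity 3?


Activity 3 starts after activities 1 through 2 complete.
Predecessor durations: [9, 10]
ES = 9 + 10 = 19

19


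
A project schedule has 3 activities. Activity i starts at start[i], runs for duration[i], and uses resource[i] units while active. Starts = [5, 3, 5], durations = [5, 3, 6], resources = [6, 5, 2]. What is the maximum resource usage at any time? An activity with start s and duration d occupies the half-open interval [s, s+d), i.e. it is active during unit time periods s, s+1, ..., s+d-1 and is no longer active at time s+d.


Each activity i is active on [start_i, start_i + duration_i).
Compute total resource usage per time slot:
  t=0: active resources = [], total = 0
  t=1: active resources = [], total = 0
  t=2: active resources = [], total = 0
  t=3: active resources = [5], total = 5
  t=4: active resources = [5], total = 5
  t=5: active resources = [6, 5, 2], total = 13
  t=6: active resources = [6, 2], total = 8
  t=7: active resources = [6, 2], total = 8
  t=8: active resources = [6, 2], total = 8
  t=9: active resources = [6, 2], total = 8
  t=10: active resources = [2], total = 2
Peak resource demand = 13

13


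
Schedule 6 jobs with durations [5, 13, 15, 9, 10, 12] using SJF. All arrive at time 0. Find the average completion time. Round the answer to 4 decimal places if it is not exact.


SJF order (ascending): [5, 9, 10, 12, 13, 15]
Completion times:
  Job 1: burst=5, C=5
  Job 2: burst=9, C=14
  Job 3: burst=10, C=24
  Job 4: burst=12, C=36
  Job 5: burst=13, C=49
  Job 6: burst=15, C=64
Average completion = 192/6 = 32.0

32.0


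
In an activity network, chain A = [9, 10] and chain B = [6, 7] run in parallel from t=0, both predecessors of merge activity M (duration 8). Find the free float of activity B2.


ES(B2) = sum of predecessors on chain B = 6
EF(B2) = ES + duration = 6 + 7 = 13
Successor of B2 is M. ES(M) = max(sum(A), sum(B)) = max(19, 13) = 19
Free float = ES(successor) - EF(current) = 19 - 13 = 6

6


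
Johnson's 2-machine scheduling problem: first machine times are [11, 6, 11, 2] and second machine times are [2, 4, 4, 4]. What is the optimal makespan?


Apply Johnson's rule:
  Group 1 (a <= b): [(4, 2, 4)]
  Group 2 (a > b): [(2, 6, 4), (3, 11, 4), (1, 11, 2)]
Optimal job order: [4, 2, 3, 1]
Schedule:
  Job 4: M1 done at 2, M2 done at 6
  Job 2: M1 done at 8, M2 done at 12
  Job 3: M1 done at 19, M2 done at 23
  Job 1: M1 done at 30, M2 done at 32
Makespan = 32

32


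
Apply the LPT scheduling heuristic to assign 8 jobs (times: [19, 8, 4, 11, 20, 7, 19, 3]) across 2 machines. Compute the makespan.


Sort jobs in decreasing order (LPT): [20, 19, 19, 11, 8, 7, 4, 3]
Assign each job to the least loaded machine:
  Machine 1: jobs [20, 11, 8, 4, 3], load = 46
  Machine 2: jobs [19, 19, 7], load = 45
Makespan = max load = 46

46


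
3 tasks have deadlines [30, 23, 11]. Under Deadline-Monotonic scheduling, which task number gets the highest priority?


Sort tasks by relative deadline (ascending):
  Task 3: deadline = 11
  Task 2: deadline = 23
  Task 1: deadline = 30
Priority order (highest first): [3, 2, 1]
Highest priority task = 3

3


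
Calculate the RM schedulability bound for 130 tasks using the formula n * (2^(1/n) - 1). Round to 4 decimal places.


Compute 2^(1/130) = 1.0053461413
Subtract 1: 1.0053461413 - 1 = 0.0053461413
Multiply by n: 130 * 0.0053461413 = 0.6949983690
Round to 4 dp: 0.6950

0.6950


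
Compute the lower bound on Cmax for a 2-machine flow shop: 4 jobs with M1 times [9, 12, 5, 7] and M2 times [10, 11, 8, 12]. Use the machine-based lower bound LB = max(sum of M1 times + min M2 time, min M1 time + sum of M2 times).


LB1 = sum(M1 times) + min(M2 times) = 33 + 8 = 41
LB2 = min(M1 times) + sum(M2 times) = 5 + 41 = 46
Lower bound = max(LB1, LB2) = max(41, 46) = 46

46


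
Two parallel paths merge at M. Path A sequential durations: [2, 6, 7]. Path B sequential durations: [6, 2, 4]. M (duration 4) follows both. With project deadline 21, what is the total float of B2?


Forward pass: ES(B2) = sum of predecessors on chain B = 6
EF = ES + duration = 6 + 2 = 8
Backward pass: LF(M) = deadline = 21; LS(M) = 21 - 4 = 17
LF(B2) = LS(M) - sum(successors on chain B) = 17 - 4 = 13
LS = LF - duration = 13 - 2 = 11
Total float = LS - ES = 11 - 6 = 5

5


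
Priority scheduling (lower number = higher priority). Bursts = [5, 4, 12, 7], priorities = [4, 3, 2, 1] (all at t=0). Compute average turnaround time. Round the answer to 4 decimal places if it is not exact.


Sort by priority (ascending = highest first):
Order: [(1, 7), (2, 12), (3, 4), (4, 5)]
Completion times:
  Priority 1, burst=7, C=7
  Priority 2, burst=12, C=19
  Priority 3, burst=4, C=23
  Priority 4, burst=5, C=28
Average turnaround = 77/4 = 19.25

19.25


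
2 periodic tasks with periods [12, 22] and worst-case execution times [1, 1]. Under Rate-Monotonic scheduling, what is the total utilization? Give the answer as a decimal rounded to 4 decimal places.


Compute individual utilizations (exact fractions):
  Task 1: C/T = 1/12 (approx. 0.0833)
  Task 2: C/T = 1/22 (approx. 0.0455)
Total utilization U = 1/12 + 1/22 = 17/132
Rounded to 4 decimal places: U = 0.1288
RM (Liu & Layland) bound for 2 tasks = 0.828427; compare with U = 17/132 (approx. 0.128788)
U <= bound, so schedulable by RM sufficient condition.

0.1288


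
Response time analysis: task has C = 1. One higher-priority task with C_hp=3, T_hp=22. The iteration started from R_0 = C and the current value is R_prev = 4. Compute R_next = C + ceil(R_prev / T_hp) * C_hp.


R_next = C + ceil(R_prev / T_hp) * C_hp
ceil(4 / 22) = ceil(0.1818) = 1
Interference = 1 * 3 = 3
R_next = 1 + 3 = 4
R_next = R_prev, so the iteration has converged (response time = 4).

4


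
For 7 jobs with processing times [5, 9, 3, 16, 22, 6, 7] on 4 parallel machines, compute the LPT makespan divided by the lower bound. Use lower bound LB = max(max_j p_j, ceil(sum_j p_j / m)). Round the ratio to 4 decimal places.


LPT order: [22, 16, 9, 7, 6, 5, 3]
Machine loads after assignment: [22, 16, 14, 16]
LPT makespan = 22
Lower bound = max(max_job, ceil(total/4)) = max(22, 17) = 22
Ratio = 22 / 22 = 1.0

1.0


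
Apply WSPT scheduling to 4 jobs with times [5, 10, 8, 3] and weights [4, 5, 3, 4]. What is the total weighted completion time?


Compute p/w ratios and sort ascending (WSPT): [(3, 4), (5, 4), (10, 5), (8, 3)]
Compute weighted completion times:
  Job (p=3,w=4): C=3, w*C=4*3=12
  Job (p=5,w=4): C=8, w*C=4*8=32
  Job (p=10,w=5): C=18, w*C=5*18=90
  Job (p=8,w=3): C=26, w*C=3*26=78
Total weighted completion time = 212

212


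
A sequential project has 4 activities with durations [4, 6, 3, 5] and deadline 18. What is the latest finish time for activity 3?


LF(activity 3) = deadline - sum of successor durations
Successors: activities 4 through 4 with durations [5]
Sum of successor durations = 5
LF = 18 - 5 = 13

13


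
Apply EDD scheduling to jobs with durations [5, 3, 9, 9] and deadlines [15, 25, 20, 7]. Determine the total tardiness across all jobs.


Sort by due date (EDD order): [(9, 7), (5, 15), (9, 20), (3, 25)]
Compute completion times and tardiness:
  Job 1: p=9, d=7, C=9, tardiness=max(0,9-7)=2
  Job 2: p=5, d=15, C=14, tardiness=max(0,14-15)=0
  Job 3: p=9, d=20, C=23, tardiness=max(0,23-20)=3
  Job 4: p=3, d=25, C=26, tardiness=max(0,26-25)=1
Total tardiness = 6

6


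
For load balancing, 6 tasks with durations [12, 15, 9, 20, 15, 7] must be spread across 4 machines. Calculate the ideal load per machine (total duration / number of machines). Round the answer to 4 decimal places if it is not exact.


Total processing time = 12 + 15 + 9 + 20 + 15 + 7 = 78
Number of machines = 4
Ideal balanced load = 78 / 4 = 19.5

19.5


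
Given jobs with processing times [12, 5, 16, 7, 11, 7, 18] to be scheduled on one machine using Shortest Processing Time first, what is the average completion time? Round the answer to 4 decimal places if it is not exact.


Sort jobs by processing time (SPT order): [5, 7, 7, 11, 12, 16, 18]
Compute completion times sequentially:
  Job 1: processing = 5, completes at 5
  Job 2: processing = 7, completes at 12
  Job 3: processing = 7, completes at 19
  Job 4: processing = 11, completes at 30
  Job 5: processing = 12, completes at 42
  Job 6: processing = 16, completes at 58
  Job 7: processing = 18, completes at 76
Sum of completion times = 242
Average completion time = 242/7 = 34.5714

34.5714


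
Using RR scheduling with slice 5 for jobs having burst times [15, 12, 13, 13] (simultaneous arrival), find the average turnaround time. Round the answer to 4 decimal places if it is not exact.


Time quantum = 5
Execution trace:
  J1 runs 5 units, time = 5
  J2 runs 5 units, time = 10
  J3 runs 5 units, time = 15
  J4 runs 5 units, time = 20
  J1 runs 5 units, time = 25
  J2 runs 5 units, time = 30
  J3 runs 5 units, time = 35
  J4 runs 5 units, time = 40
  J1 runs 5 units, time = 45
  J2 runs 2 units, time = 47
  J3 runs 3 units, time = 50
  J4 runs 3 units, time = 53
Finish times: [45, 47, 50, 53]
Average turnaround = 195/4 = 48.75

48.75


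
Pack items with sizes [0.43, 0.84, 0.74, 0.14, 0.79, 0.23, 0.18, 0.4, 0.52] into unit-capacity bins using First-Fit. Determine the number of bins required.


Place items sequentially using First-Fit:
  Item 0.43 -> new Bin 1
  Item 0.84 -> new Bin 2
  Item 0.74 -> new Bin 3
  Item 0.14 -> Bin 1 (now 0.57)
  Item 0.79 -> new Bin 4
  Item 0.23 -> Bin 1 (now 0.8)
  Item 0.18 -> Bin 1 (now 0.98)
  Item 0.4 -> new Bin 5
  Item 0.52 -> Bin 5 (now 0.92)
Total bins used = 5

5


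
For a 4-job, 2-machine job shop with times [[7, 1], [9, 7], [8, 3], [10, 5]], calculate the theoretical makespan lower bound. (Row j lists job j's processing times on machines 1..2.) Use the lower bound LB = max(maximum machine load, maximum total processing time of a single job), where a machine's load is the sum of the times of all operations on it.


Machine loads:
  Machine 1: 7 + 9 + 8 + 10 = 34
  Machine 2: 1 + 7 + 3 + 5 = 16
Max machine load = 34
Job totals:
  Job 1: 8
  Job 2: 16
  Job 3: 11
  Job 4: 15
Max job total = 16
Lower bound = max(34, 16) = 34

34


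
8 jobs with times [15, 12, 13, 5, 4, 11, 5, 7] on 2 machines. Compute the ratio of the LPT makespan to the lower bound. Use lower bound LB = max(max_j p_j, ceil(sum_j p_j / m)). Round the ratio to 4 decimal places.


LPT order: [15, 13, 12, 11, 7, 5, 5, 4]
Machine loads after assignment: [36, 36]
LPT makespan = 36
Lower bound = max(max_job, ceil(total/2)) = max(15, 36) = 36
Ratio = 36 / 36 = 1.0

1.0


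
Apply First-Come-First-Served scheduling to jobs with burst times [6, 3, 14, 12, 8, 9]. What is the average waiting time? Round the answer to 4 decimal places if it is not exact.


FCFS order (as given): [6, 3, 14, 12, 8, 9]
Waiting times:
  Job 1: wait = 0
  Job 2: wait = 6
  Job 3: wait = 9
  Job 4: wait = 23
  Job 5: wait = 35
  Job 6: wait = 43
Sum of waiting times = 116
Average waiting time = 116/6 = 19.3333

19.3333


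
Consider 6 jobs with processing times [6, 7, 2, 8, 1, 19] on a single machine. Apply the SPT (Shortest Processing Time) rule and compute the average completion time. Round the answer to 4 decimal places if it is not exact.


Sort jobs by processing time (SPT order): [1, 2, 6, 7, 8, 19]
Compute completion times sequentially:
  Job 1: processing = 1, completes at 1
  Job 2: processing = 2, completes at 3
  Job 3: processing = 6, completes at 9
  Job 4: processing = 7, completes at 16
  Job 5: processing = 8, completes at 24
  Job 6: processing = 19, completes at 43
Sum of completion times = 96
Average completion time = 96/6 = 16.0

16.0


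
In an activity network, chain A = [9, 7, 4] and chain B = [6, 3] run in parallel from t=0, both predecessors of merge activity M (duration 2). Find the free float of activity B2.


ES(B2) = sum of predecessors on chain B = 6
EF(B2) = ES + duration = 6 + 3 = 9
Successor of B2 is M. ES(M) = max(sum(A), sum(B)) = max(20, 9) = 20
Free float = ES(successor) - EF(current) = 20 - 9 = 11

11


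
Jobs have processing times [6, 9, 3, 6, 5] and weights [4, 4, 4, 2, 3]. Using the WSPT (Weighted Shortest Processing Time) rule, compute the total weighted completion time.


Compute p/w ratios and sort ascending (WSPT): [(3, 4), (6, 4), (5, 3), (9, 4), (6, 2)]
Compute weighted completion times:
  Job (p=3,w=4): C=3, w*C=4*3=12
  Job (p=6,w=4): C=9, w*C=4*9=36
  Job (p=5,w=3): C=14, w*C=3*14=42
  Job (p=9,w=4): C=23, w*C=4*23=92
  Job (p=6,w=2): C=29, w*C=2*29=58
Total weighted completion time = 240

240


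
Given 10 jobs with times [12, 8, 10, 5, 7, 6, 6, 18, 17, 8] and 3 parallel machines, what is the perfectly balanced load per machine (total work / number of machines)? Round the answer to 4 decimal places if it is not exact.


Total processing time = 12 + 8 + 10 + 5 + 7 + 6 + 6 + 18 + 17 + 8 = 97
Number of machines = 3
Ideal balanced load = 97 / 3 = 32.3333

32.3333


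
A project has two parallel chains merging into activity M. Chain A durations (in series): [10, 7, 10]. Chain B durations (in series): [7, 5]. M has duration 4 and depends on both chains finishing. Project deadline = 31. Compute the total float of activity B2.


Forward pass: ES(B2) = sum of predecessors on chain B = 7
EF = ES + duration = 7 + 5 = 12
Backward pass: LF(M) = deadline = 31; LS(M) = 31 - 4 = 27
LF(B2) = LS(M) - sum(successors on chain B) = 27 - 0 = 27
LS = LF - duration = 27 - 5 = 22
Total float = LS - ES = 22 - 7 = 15

15


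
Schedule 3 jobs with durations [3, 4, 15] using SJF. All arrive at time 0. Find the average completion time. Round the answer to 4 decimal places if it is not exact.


SJF order (ascending): [3, 4, 15]
Completion times:
  Job 1: burst=3, C=3
  Job 2: burst=4, C=7
  Job 3: burst=15, C=22
Average completion = 32/3 = 10.6667

10.6667


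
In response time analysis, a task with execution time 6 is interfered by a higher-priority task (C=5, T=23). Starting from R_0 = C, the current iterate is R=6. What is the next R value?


R_next = C + ceil(R_prev / T_hp) * C_hp
ceil(6 / 23) = ceil(0.2609) = 1
Interference = 1 * 5 = 5
R_next = 6 + 5 = 11

11


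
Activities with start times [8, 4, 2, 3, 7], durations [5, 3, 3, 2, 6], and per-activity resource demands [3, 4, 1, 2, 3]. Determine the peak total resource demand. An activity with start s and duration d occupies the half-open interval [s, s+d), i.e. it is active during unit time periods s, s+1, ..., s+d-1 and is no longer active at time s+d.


Each activity i is active on [start_i, start_i + duration_i).
Compute total resource usage per time slot:
  t=0: active resources = [], total = 0
  t=1: active resources = [], total = 0
  t=2: active resources = [1], total = 1
  t=3: active resources = [1, 2], total = 3
  t=4: active resources = [4, 1, 2], total = 7
  t=5: active resources = [4], total = 4
  t=6: active resources = [4], total = 4
  t=7: active resources = [3], total = 3
  t=8: active resources = [3, 3], total = 6
  t=9: active resources = [3, 3], total = 6
  t=10: active resources = [3, 3], total = 6
  t=11: active resources = [3, 3], total = 6
  t=12: active resources = [3, 3], total = 6
Peak resource demand = 7

7


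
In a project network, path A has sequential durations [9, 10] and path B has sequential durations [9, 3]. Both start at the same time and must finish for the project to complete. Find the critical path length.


Path A total = 9 + 10 = 19
Path B total = 9 + 3 = 12
Critical path = longest path = max(19, 12) = 19

19


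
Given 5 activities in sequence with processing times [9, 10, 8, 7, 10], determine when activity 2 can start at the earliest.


Activity 2 starts after activities 1 through 1 complete.
Predecessor durations: [9]
ES = 9 = 9

9


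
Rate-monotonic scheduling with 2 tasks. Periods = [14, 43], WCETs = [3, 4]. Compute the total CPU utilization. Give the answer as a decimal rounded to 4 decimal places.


Compute individual utilizations (exact fractions):
  Task 1: C/T = 3/14 (approx. 0.2143)
  Task 2: C/T = 4/43 (approx. 0.093)
Total utilization U = 3/14 + 4/43 = 185/602
Rounded to 4 decimal places: U = 0.3073
RM (Liu & Layland) bound for 2 tasks = 0.828427; compare with U = 185/602 (approx. 0.307309)
U <= bound, so schedulable by RM sufficient condition.

0.3073


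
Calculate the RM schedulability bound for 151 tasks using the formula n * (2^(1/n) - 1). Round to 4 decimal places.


Compute 2^(1/151) = 1.0046009306
Subtract 1: 1.0046009306 - 1 = 0.0046009306
Multiply by n: 151 * 0.0046009306 = 0.6947405206
Round to 4 dp: 0.6947

0.6947


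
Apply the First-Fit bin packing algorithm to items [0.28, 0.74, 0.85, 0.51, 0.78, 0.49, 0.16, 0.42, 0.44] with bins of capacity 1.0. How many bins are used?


Place items sequentially using First-Fit:
  Item 0.28 -> new Bin 1
  Item 0.74 -> new Bin 2
  Item 0.85 -> new Bin 3
  Item 0.51 -> Bin 1 (now 0.79)
  Item 0.78 -> new Bin 4
  Item 0.49 -> new Bin 5
  Item 0.16 -> Bin 1 (now 0.95)
  Item 0.42 -> Bin 5 (now 0.91)
  Item 0.44 -> new Bin 6
Total bins used = 6

6


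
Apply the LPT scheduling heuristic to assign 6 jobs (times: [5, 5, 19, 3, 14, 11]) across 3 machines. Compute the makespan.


Sort jobs in decreasing order (LPT): [19, 14, 11, 5, 5, 3]
Assign each job to the least loaded machine:
  Machine 1: jobs [19], load = 19
  Machine 2: jobs [14, 5], load = 19
  Machine 3: jobs [11, 5, 3], load = 19
Makespan = max load = 19

19


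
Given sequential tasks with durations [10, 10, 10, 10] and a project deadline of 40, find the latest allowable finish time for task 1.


LF(activity 1) = deadline - sum of successor durations
Successors: activities 2 through 4 with durations [10, 10, 10]
Sum of successor durations = 30
LF = 40 - 30 = 10

10


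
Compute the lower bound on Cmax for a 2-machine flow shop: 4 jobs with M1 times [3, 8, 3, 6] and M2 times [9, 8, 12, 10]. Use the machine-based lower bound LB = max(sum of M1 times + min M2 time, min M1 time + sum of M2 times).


LB1 = sum(M1 times) + min(M2 times) = 20 + 8 = 28
LB2 = min(M1 times) + sum(M2 times) = 3 + 39 = 42
Lower bound = max(LB1, LB2) = max(28, 42) = 42

42


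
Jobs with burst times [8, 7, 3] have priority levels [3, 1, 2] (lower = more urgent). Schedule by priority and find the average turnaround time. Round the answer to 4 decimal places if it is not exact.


Sort by priority (ascending = highest first):
Order: [(1, 7), (2, 3), (3, 8)]
Completion times:
  Priority 1, burst=7, C=7
  Priority 2, burst=3, C=10
  Priority 3, burst=8, C=18
Average turnaround = 35/3 = 11.6667

11.6667


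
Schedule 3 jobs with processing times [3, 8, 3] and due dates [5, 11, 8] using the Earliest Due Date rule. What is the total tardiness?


Sort by due date (EDD order): [(3, 5), (3, 8), (8, 11)]
Compute completion times and tardiness:
  Job 1: p=3, d=5, C=3, tardiness=max(0,3-5)=0
  Job 2: p=3, d=8, C=6, tardiness=max(0,6-8)=0
  Job 3: p=8, d=11, C=14, tardiness=max(0,14-11)=3
Total tardiness = 3

3


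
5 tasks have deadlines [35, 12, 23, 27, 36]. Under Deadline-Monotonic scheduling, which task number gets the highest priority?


Sort tasks by relative deadline (ascending):
  Task 2: deadline = 12
  Task 3: deadline = 23
  Task 4: deadline = 27
  Task 1: deadline = 35
  Task 5: deadline = 36
Priority order (highest first): [2, 3, 4, 1, 5]
Highest priority task = 2

2


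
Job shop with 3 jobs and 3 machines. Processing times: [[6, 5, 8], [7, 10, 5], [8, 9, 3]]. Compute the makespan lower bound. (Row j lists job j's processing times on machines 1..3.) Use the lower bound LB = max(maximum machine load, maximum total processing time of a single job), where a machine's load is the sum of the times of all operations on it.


Machine loads:
  Machine 1: 6 + 7 + 8 = 21
  Machine 2: 5 + 10 + 9 = 24
  Machine 3: 8 + 5 + 3 = 16
Max machine load = 24
Job totals:
  Job 1: 19
  Job 2: 22
  Job 3: 20
Max job total = 22
Lower bound = max(24, 22) = 24

24


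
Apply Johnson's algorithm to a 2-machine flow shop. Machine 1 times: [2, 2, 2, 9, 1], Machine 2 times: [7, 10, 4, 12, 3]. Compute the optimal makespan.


Apply Johnson's rule:
  Group 1 (a <= b): [(5, 1, 3), (1, 2, 7), (2, 2, 10), (3, 2, 4), (4, 9, 12)]
  Group 2 (a > b): []
Optimal job order: [5, 1, 2, 3, 4]
Schedule:
  Job 5: M1 done at 1, M2 done at 4
  Job 1: M1 done at 3, M2 done at 11
  Job 2: M1 done at 5, M2 done at 21
  Job 3: M1 done at 7, M2 done at 25
  Job 4: M1 done at 16, M2 done at 37
Makespan = 37

37


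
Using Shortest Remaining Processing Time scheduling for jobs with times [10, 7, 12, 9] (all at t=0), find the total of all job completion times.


Since all jobs arrive at t=0, SRPT equals SPT ordering.
SPT order: [7, 9, 10, 12]
Completion times:
  Job 1: p=7, C=7
  Job 2: p=9, C=16
  Job 3: p=10, C=26
  Job 4: p=12, C=38
Total completion time = 7 + 16 + 26 + 38 = 87

87


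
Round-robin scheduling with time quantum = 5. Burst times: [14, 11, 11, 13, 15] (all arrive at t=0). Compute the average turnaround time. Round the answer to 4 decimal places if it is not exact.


Time quantum = 5
Execution trace:
  J1 runs 5 units, time = 5
  J2 runs 5 units, time = 10
  J3 runs 5 units, time = 15
  J4 runs 5 units, time = 20
  J5 runs 5 units, time = 25
  J1 runs 5 units, time = 30
  J2 runs 5 units, time = 35
  J3 runs 5 units, time = 40
  J4 runs 5 units, time = 45
  J5 runs 5 units, time = 50
  J1 runs 4 units, time = 54
  J2 runs 1 units, time = 55
  J3 runs 1 units, time = 56
  J4 runs 3 units, time = 59
  J5 runs 5 units, time = 64
Finish times: [54, 55, 56, 59, 64]
Average turnaround = 288/5 = 57.6

57.6


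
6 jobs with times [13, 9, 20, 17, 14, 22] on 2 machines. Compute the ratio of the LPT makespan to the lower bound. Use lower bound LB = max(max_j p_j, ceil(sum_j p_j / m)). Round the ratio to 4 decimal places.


LPT order: [22, 20, 17, 14, 13, 9]
Machine loads after assignment: [49, 46]
LPT makespan = 49
Lower bound = max(max_job, ceil(total/2)) = max(22, 48) = 48
Ratio = 49 / 48 = 1.0208

1.0208


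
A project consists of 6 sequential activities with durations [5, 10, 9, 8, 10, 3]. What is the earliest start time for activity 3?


Activity 3 starts after activities 1 through 2 complete.
Predecessor durations: [5, 10]
ES = 5 + 10 = 15

15


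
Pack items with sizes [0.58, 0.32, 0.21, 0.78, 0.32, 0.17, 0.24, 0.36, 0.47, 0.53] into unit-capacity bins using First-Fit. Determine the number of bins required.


Place items sequentially using First-Fit:
  Item 0.58 -> new Bin 1
  Item 0.32 -> Bin 1 (now 0.9)
  Item 0.21 -> new Bin 2
  Item 0.78 -> Bin 2 (now 0.99)
  Item 0.32 -> new Bin 3
  Item 0.17 -> Bin 3 (now 0.49)
  Item 0.24 -> Bin 3 (now 0.73)
  Item 0.36 -> new Bin 4
  Item 0.47 -> Bin 4 (now 0.83)
  Item 0.53 -> new Bin 5
Total bins used = 5

5


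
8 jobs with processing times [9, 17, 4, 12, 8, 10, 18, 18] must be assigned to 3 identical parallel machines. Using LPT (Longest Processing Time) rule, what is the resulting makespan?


Sort jobs in decreasing order (LPT): [18, 18, 17, 12, 10, 9, 8, 4]
Assign each job to the least loaded machine:
  Machine 1: jobs [18, 10, 4], load = 32
  Machine 2: jobs [18, 9, 8], load = 35
  Machine 3: jobs [17, 12], load = 29
Makespan = max load = 35

35


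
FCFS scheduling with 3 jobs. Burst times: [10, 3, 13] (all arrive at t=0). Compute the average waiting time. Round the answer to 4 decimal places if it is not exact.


FCFS order (as given): [10, 3, 13]
Waiting times:
  Job 1: wait = 0
  Job 2: wait = 10
  Job 3: wait = 13
Sum of waiting times = 23
Average waiting time = 23/3 = 7.6667

7.6667


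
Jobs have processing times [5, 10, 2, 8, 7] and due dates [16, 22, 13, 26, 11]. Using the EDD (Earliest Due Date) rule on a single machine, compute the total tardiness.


Sort by due date (EDD order): [(7, 11), (2, 13), (5, 16), (10, 22), (8, 26)]
Compute completion times and tardiness:
  Job 1: p=7, d=11, C=7, tardiness=max(0,7-11)=0
  Job 2: p=2, d=13, C=9, tardiness=max(0,9-13)=0
  Job 3: p=5, d=16, C=14, tardiness=max(0,14-16)=0
  Job 4: p=10, d=22, C=24, tardiness=max(0,24-22)=2
  Job 5: p=8, d=26, C=32, tardiness=max(0,32-26)=6
Total tardiness = 8

8


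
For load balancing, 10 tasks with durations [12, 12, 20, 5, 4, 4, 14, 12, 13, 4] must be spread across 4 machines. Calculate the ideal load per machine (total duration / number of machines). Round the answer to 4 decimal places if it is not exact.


Total processing time = 12 + 12 + 20 + 5 + 4 + 4 + 14 + 12 + 13 + 4 = 100
Number of machines = 4
Ideal balanced load = 100 / 4 = 25.0

25.0


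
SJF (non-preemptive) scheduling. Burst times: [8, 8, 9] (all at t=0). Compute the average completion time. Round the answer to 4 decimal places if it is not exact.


SJF order (ascending): [8, 8, 9]
Completion times:
  Job 1: burst=8, C=8
  Job 2: burst=8, C=16
  Job 3: burst=9, C=25
Average completion = 49/3 = 16.3333

16.3333


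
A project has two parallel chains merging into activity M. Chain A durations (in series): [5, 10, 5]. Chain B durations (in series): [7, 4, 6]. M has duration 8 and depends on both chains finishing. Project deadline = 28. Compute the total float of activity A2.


Forward pass: ES(A2) = sum of predecessors on chain A = 5
EF = ES + duration = 5 + 10 = 15
Backward pass: LF(M) = deadline = 28; LS(M) = 28 - 8 = 20
LF(A2) = LS(M) - sum(successors on chain A) = 20 - 5 = 15
LS = LF - duration = 15 - 10 = 5
Total float = LS - ES = 5 - 5 = 0

0


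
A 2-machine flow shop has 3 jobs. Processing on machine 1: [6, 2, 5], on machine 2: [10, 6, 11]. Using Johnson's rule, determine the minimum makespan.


Apply Johnson's rule:
  Group 1 (a <= b): [(2, 2, 6), (3, 5, 11), (1, 6, 10)]
  Group 2 (a > b): []
Optimal job order: [2, 3, 1]
Schedule:
  Job 2: M1 done at 2, M2 done at 8
  Job 3: M1 done at 7, M2 done at 19
  Job 1: M1 done at 13, M2 done at 29
Makespan = 29

29


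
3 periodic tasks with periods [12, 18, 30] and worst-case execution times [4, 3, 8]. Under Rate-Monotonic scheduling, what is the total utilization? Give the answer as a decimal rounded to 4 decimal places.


Compute individual utilizations (exact fractions):
  Task 1: C/T = 4/12 = 1/3 (approx. 0.3333)
  Task 2: C/T = 3/18 = 1/6 (approx. 0.1667)
  Task 3: C/T = 8/30 = 4/15 (approx. 0.2667)
Total utilization U = 1/3 + 1/6 + 4/15 = 23/30
Rounded to 4 decimal places: U = 0.7667
RM (Liu & Layland) bound for 3 tasks = 0.779763; compare with U = 23/30 (approx. 0.766667)
U <= bound, so schedulable by RM sufficient condition.

0.7667


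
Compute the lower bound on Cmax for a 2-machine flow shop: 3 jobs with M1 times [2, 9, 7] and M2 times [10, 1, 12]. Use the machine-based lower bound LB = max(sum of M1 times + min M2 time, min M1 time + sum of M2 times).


LB1 = sum(M1 times) + min(M2 times) = 18 + 1 = 19
LB2 = min(M1 times) + sum(M2 times) = 2 + 23 = 25
Lower bound = max(LB1, LB2) = max(19, 25) = 25

25


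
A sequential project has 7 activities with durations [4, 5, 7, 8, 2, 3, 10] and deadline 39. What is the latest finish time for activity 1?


LF(activity 1) = deadline - sum of successor durations
Successors: activities 2 through 7 with durations [5, 7, 8, 2, 3, 10]
Sum of successor durations = 35
LF = 39 - 35 = 4

4


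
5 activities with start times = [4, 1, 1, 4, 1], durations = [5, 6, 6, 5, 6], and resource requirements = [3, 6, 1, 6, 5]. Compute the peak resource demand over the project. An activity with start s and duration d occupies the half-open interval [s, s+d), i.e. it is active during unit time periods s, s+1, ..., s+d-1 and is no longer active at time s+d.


Each activity i is active on [start_i, start_i + duration_i).
Compute total resource usage per time slot:
  t=0: active resources = [], total = 0
  t=1: active resources = [6, 1, 5], total = 12
  t=2: active resources = [6, 1, 5], total = 12
  t=3: active resources = [6, 1, 5], total = 12
  t=4: active resources = [3, 6, 1, 6, 5], total = 21
  t=5: active resources = [3, 6, 1, 6, 5], total = 21
  t=6: active resources = [3, 6, 1, 6, 5], total = 21
  t=7: active resources = [3, 6], total = 9
  t=8: active resources = [3, 6], total = 9
Peak resource demand = 21

21
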